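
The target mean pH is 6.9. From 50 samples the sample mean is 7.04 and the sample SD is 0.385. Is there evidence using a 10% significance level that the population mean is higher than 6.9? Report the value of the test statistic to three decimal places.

2.571

H0: μ = 6.9; H1: μ > 6.9 (one-sample t-test, right-tailed).
t = (x̄ − μ₀)/(s/√n) = (7.04 − 6.9)/(0.385/√50) = 2.571
df = n − 1 = 49
p-value = P(T ≥ 2.571) ≈ 0.007
Since p ≈ 0.007 < α = 0.1, reject H0; the data support H1.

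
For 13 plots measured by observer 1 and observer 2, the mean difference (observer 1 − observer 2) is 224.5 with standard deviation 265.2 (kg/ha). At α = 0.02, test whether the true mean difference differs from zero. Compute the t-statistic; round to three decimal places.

3.052

H0: μ_d = 0; H1: μ_d ≠ 0 (paired t-test on the differences, two-sided).
t = d̄/(s_d/√n) = 224.5/(265.2/√13) = 3.052
df = n − 1 = 12
Two-sided p-value ≈ 0.010
Since p ≈ 0.010 < α = 0.02, reject H0; the evidence is statistically significant.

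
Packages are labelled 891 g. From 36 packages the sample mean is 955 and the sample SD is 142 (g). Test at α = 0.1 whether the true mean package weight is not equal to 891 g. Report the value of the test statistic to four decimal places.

H0: μ = 891; H1: μ ≠ 891 (one-sample t-test, two-sided).
t = (x̄ − μ₀)/(s/√n) = (955 − 891)/(142/√36) = 2.7042
df = n − 1 = 35
Two-sided p-value ≈ 0.010
Since p ≈ 0.010 < α = 0.1, reject H0; the evidence is statistically significant.

2.7042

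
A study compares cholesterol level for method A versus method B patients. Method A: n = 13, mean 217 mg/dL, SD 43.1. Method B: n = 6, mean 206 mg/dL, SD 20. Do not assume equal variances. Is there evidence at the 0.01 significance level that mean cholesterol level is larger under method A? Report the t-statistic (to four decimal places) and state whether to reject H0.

Let group 1 = method A, group 2 = method B. H0: μ_1 = μ_2; H1: μ_1 > μ_2 (Welch's two-sample t-test, right-tailed).
t = (x̄_1 − x̄_2)/√(s_1²/n_1 + s_2²/n_2) = (217 − 206)/√(43.1²/13 + 20²/6) = 0.7599
Welch–Satterthwaite df ≈ 16.95
p-value = P(T ≥ 0.7599) ≈ 0.229
Since p ≈ 0.229 > α = 0.01, fail to reject H0; the evidence is not statistically significant.

t = 0.7599; fail to reject H0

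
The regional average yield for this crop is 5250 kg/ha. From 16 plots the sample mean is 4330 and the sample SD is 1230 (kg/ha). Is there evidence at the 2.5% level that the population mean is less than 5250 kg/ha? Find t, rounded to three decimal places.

-2.992

H0: μ = 5250; H1: μ < 5250 (one-sample t-test, left-tailed).
t = (x̄ − μ₀)/(s/√n) = (4330 − 5250)/(1230/√16) = -2.992
df = n − 1 = 15
p-value = P(T ≤ -2.992) ≈ 0.0046
Since p ≈ 0.0046 < α = 0.025, reject H0; the evidence is statistically significant.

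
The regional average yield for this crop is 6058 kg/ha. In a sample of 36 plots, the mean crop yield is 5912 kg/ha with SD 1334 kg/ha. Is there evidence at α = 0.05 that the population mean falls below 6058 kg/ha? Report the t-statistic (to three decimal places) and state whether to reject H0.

t = -0.657; fail to reject H0

H0: μ = 6058; H1: μ < 6058 (one-sample t-test, left-tailed).
t = (x̄ − μ₀)/(s/√n) = (5912 − 6058)/(1334/√36) = -0.657
df = n − 1 = 35
p-value = P(T ≤ -0.657) ≈ 0.2578
Since p ≈ 0.2578 > α = 0.05, fail to reject H0; the data do not provide sufficient evidence against H0.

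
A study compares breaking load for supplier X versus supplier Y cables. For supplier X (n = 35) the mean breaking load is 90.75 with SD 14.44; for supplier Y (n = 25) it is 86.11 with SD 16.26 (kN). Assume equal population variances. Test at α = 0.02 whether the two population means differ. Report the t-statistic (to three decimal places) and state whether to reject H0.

t = 1.164; fail to reject H0

Let group 1 = supplier X, group 2 = supplier Y. H0: μ_1 = μ_2; H1: μ_1 ≠ μ_2 (two-sample pooled-variance t-test, two-sided).
s_p² = [(35−1)·14.44² + (25−1)·16.26²]/(35+25−2) = 231.634
t = (90.75 − 86.11)/√[231.634·(1/35 + 1/25)] = 1.164
df = n₁ + n₂ − 2 = 58
Two-sided p-value ≈ 0.2491
Since p ≈ 0.2491 > α = 0.02, fail to reject H0; the evidence is not statistically significant.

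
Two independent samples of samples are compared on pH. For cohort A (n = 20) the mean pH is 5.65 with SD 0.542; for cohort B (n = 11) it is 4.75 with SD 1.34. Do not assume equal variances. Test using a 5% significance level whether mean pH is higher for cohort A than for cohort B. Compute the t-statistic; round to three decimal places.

2.134

Let group 1 = cohort A, group 2 = cohort B. H0: μ_1 = μ_2; H1: μ_1 > μ_2 (Welch's two-sample t-test, right-tailed).
t = (x̄_1 − x̄_2)/√(s_1²/n_1 + s_2²/n_2) = (5.65 − 4.75)/√(0.542²/20 + 1.34²/11) = 2.134
Welch–Satterthwaite df ≈ 11.83
p-value = P(T ≥ 2.134) ≈ 0.027
Since p ≈ 0.027 < α = 0.05, reject H0; the evidence is statistically significant.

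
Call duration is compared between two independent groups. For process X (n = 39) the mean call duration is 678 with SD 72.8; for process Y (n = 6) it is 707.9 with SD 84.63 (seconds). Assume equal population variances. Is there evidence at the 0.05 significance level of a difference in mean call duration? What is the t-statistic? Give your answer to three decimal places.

-0.918

Let group 1 = process X, group 2 = process Y. H0: μ_1 = μ_2; H1: μ_1 ≠ μ_2 (two-sample pooled-variance t-test, two-sided).
s_p² = [(39−1)·72.8² + (6−1)·84.63²]/(39+6−2) = 5516.4
t = (678 − 707.9)/√[5516.4·(1/39 + 1/6)] = -0.918
df = n₁ + n₂ − 2 = 43
Two-sided p-value ≈ 0.364
Since p ≈ 0.364 > α = 0.05, fail to reject H0; the evidence is not statistically significant.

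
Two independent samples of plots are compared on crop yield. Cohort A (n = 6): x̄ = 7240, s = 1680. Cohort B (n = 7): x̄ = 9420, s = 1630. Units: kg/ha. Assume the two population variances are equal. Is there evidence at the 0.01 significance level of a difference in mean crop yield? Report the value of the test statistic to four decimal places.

-2.3706

Let group 1 = cohort A, group 2 = cohort B. H0: μ_1 = μ_2; H1: μ_1 ≠ μ_2 (two-sample pooled-variance t-test, two-sided).
s_p² = [(6−1)·1680² + (7−1)·1630²]/(6+7−2) = 2732130
t = (7240 − 9420)/√[2732130·(1/6 + 1/7)] = -2.3706
df = n₁ + n₂ − 2 = 11
Two-sided p-value ≈ 0.0371
Since p ≈ 0.0371 > α = 0.01, fail to reject H0; the evidence is not statistically significant.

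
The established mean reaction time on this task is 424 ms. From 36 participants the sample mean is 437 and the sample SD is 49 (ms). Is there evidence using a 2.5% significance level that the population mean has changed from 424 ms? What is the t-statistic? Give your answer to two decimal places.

H0: μ = 424; H1: μ ≠ 424 (one-sample t-test, two-sided).
t = (x̄ − μ₀)/(s/√n) = (437 − 424)/(49/√36) = 1.59
df = n − 1 = 35
Two-sided p-value ≈ 0.120
Since p ≈ 0.120 > α = 0.025, fail to reject H0; the data do not provide sufficient evidence against H0.

1.59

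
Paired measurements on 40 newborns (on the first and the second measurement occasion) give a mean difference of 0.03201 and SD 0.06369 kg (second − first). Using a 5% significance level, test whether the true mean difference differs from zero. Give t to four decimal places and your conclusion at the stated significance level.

H0: μ_d = 0; H1: μ_d ≠ 0 (paired t-test on the differences, two-sided).
t = d̄/(s_d/√n) = 0.03201/(0.06369/√40) = 3.1787
df = n − 1 = 39
Two-sided p-value ≈ 0.0029
Since p ≈ 0.0029 < α = 0.05, reject H0; the evidence is statistically significant.

t = 3.1787; reject H0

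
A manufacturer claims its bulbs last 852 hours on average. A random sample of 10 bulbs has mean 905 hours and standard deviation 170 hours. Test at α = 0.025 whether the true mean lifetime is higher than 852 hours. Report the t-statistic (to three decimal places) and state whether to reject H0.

H0: μ = 852; H1: μ > 852 (one-sample t-test, right-tailed).
t = (x̄ − μ₀)/(s/√n) = (905 − 852)/(170/√10) = 0.986
df = n − 1 = 9
p-value = P(T ≥ 0.986) ≈ 0.175
Since p ≈ 0.175 > α = 0.025, fail to reject H0; the data do not provide sufficient evidence against H0.

t = 0.986; fail to reject H0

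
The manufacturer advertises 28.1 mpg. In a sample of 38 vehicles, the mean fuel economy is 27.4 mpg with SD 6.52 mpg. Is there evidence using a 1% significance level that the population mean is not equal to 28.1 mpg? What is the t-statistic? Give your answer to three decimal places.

-0.662

H0: μ = 28.1; H1: μ ≠ 28.1 (one-sample t-test, two-sided).
t = (x̄ − μ₀)/(s/√n) = (27.4 − 28.1)/(6.52/√38) = -0.662
df = n − 1 = 37
Two-sided p-value ≈ 0.5122
Since p ≈ 0.5122 > α = 0.01, fail to reject H0; the data do not provide sufficient evidence against H0.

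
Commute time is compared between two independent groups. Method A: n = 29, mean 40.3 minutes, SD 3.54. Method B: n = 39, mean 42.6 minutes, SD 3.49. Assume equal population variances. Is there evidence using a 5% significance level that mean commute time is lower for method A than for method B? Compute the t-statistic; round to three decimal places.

Let group 1 = method A, group 2 = method B. H0: μ_1 = μ_2; H1: μ_1 < μ_2 (two-sample pooled-variance t-test, left-tailed).
s_p² = [(29−1)·3.54² + (39−1)·3.49²]/(29+39−2) = 12.3292
t = (40.3 − 42.6)/√[12.3292·(1/29 + 1/39)] = -2.671
df = n₁ + n₂ − 2 = 66
p-value = P(T ≤ -2.671) ≈ 0.005
Since p ≈ 0.005 < α = 0.05, reject H0; the data support H1.

-2.671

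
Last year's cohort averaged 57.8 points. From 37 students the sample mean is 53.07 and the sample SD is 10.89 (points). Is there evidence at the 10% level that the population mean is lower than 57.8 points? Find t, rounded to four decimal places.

-2.6420

H0: μ = 57.8; H1: μ < 57.8 (one-sample t-test, left-tailed).
t = (x̄ − μ₀)/(s/√n) = (53.07 − 57.8)/(10.89/√37) = -2.6420
df = n − 1 = 36
p-value = P(T ≤ -2.6420) ≈ 0.006
Since p ≈ 0.006 < α = 0.1, reject H0; the evidence is statistically significant.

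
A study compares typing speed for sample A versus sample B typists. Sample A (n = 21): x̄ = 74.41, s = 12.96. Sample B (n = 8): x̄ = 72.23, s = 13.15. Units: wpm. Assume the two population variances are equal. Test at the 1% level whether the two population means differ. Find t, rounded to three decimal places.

0.403

Let group 1 = sample A, group 2 = sample B. H0: μ_1 = μ_2; H1: μ_1 ≠ μ_2 (two-sample pooled-variance t-test, two-sided).
s_p² = [(21−1)·12.96² + (8−1)·13.15²]/(21+8−2) = 169.248
t = (74.41 − 72.23)/√[169.248·(1/21 + 1/8)] = 0.403
df = n₁ + n₂ − 2 = 27
Two-sided p-value ≈ 0.690
Since p ≈ 0.690 > α = 0.01, fail to reject H0; the data do not provide sufficient evidence against H0.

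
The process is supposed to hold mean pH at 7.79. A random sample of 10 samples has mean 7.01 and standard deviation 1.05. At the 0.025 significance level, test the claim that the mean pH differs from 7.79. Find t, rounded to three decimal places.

H0: μ = 7.79; H1: μ ≠ 7.79 (one-sample t-test, two-sided).
t = (x̄ − μ₀)/(s/√n) = (7.01 − 7.79)/(1.05/√10) = -2.349
df = n − 1 = 9
Two-sided p-value ≈ 0.043
Since p ≈ 0.043 > α = 0.025, fail to reject H0; the evidence is not statistically significant.

-2.349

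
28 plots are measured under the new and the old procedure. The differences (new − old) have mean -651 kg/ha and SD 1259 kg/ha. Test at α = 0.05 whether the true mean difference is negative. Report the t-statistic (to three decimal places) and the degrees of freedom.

H0: μ_d = 0; H1: μ_d < 0 (paired t-test on the differences, left-tailed).
t = d̄/(s_d/√n) = -651/(1259/√28) = -2.736
df = n − 1 = 27
p-value = P(T ≤ -2.736) ≈ 0.0054
Since p ≈ 0.0054 < α = 0.05, reject H0; the data support H1.

t = -2.736, df = 27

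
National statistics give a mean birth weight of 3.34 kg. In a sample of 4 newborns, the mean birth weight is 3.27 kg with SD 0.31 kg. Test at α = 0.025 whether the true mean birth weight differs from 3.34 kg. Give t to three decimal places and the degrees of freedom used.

H0: μ = 3.34; H1: μ ≠ 3.34 (one-sample t-test, two-sided).
t = (x̄ − μ₀)/(s/√n) = (3.27 − 3.34)/(0.31/√4) = -0.452
df = n − 1 = 3
Two-sided p-value ≈ 0.6822
Since p ≈ 0.6822 > α = 0.025, fail to reject H0; the data do not provide sufficient evidence against H0.

t = -0.452, df = 3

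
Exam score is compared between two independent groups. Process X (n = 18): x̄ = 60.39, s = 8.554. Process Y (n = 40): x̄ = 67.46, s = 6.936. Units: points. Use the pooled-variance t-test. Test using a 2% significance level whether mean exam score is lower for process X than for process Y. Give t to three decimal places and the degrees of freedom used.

Let group 1 = process X, group 2 = process Y. H0: μ_1 = μ_2; H1: μ_1 < μ_2 (two-sample pooled-variance t-test, left-tailed).
s_p² = [(18−1)·8.554² + (40−1)·6.936²]/(18+40−2) = 55.7165
t = (60.39 − 67.46)/√[55.7165·(1/18 + 1/40)] = -3.337
df = n₁ + n₂ − 2 = 56
p-value = P(T ≤ -3.337) ≈ 0.0008
Since p ≈ 0.0008 < α = 0.02, reject H0; the data support H1.

t = -3.337, df = 56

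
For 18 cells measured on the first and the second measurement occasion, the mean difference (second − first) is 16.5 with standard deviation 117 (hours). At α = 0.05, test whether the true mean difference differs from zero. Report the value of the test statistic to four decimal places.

0.5983

H0: μ_d = 0; H1: μ_d ≠ 0 (paired t-test on the differences, two-sided).
t = d̄/(s_d/√n) = 16.5/(117/√18) = 0.5983
df = n − 1 = 17
Two-sided p-value ≈ 0.5575
Since p ≈ 0.5575 > α = 0.05, fail to reject H0; the data do not provide sufficient evidence against H0.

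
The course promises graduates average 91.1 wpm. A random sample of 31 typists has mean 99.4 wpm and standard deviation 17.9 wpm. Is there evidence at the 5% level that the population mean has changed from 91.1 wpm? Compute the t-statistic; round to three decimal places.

2.582

H0: μ = 91.1; H1: μ ≠ 91.1 (one-sample t-test, two-sided).
t = (x̄ − μ₀)/(s/√n) = (99.4 − 91.1)/(17.9/√31) = 2.582
df = n − 1 = 30
Two-sided p-value ≈ 0.0150
Since p ≈ 0.0150 < α = 0.05, reject H0; the data support H1.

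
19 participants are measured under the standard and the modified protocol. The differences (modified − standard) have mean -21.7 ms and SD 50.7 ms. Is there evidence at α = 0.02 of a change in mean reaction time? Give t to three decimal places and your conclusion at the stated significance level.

t = -1.866; fail to reject H0

H0: μ_d = 0; H1: μ_d ≠ 0 (paired t-test on the differences, two-sided).
t = d̄/(s_d/√n) = -21.7/(50.7/√19) = -1.866
df = n − 1 = 18
Two-sided p-value ≈ 0.0785
Since p ≈ 0.0785 > α = 0.02, fail to reject H0; the evidence is not statistically significant.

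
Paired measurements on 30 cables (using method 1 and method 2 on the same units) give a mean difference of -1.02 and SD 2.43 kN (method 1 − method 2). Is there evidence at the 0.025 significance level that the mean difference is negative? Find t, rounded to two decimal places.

-2.30

H0: μ_d = 0; H1: μ_d < 0 (paired t-test on the differences, left-tailed).
t = d̄/(s_d/√n) = -1.02/(2.43/√30) = -2.30
df = n − 1 = 29
p-value = P(T ≤ -2.30) ≈ 0.014
Since p ≈ 0.014 < α = 0.025, reject H0; the evidence is statistically significant.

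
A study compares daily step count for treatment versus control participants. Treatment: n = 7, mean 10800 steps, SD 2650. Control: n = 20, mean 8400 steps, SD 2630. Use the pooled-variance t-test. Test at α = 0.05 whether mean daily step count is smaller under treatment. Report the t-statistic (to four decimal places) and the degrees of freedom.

Let group 1 = treatment, group 2 = control. H0: μ_1 = μ_2; H1: μ_1 < μ_2 (two-sample pooled-variance t-test, left-tailed).
s_p² = [(7−1)·2650² + (20−1)·2630²]/(7+20−2) = 6942240
t = (10800 − 8400)/√[6942240·(1/7 + 1/20)] = 2.0742
df = n₁ + n₂ − 2 = 25
p-value = P(T ≤ 2.0742) ≈ 0.976
Since p ≈ 0.976 > α = 0.05, fail to reject H0; the evidence is not statistically significant.

t = 2.0742, df = 25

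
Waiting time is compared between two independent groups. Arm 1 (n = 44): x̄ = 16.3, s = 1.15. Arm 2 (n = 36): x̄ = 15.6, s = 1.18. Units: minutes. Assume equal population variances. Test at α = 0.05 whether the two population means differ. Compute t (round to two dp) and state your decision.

Let group 1 = arm 1, group 2 = arm 2. H0: μ_1 = μ_2; H1: μ_1 ≠ μ_2 (two-sample pooled-variance t-test, two-sided).
s_p² = [(44−1)·1.15² + (36−1)·1.18²]/(44+36−2) = 1.35387
t = (16.3 − 15.6)/√[1.35387·(1/44 + 1/36)] = 2.68
df = n₁ + n₂ − 2 = 78
Two-sided p-value ≈ 0.0091
Since p ≈ 0.0091 < α = 0.05, reject H0; the data support H1.

t = 2.68; reject H0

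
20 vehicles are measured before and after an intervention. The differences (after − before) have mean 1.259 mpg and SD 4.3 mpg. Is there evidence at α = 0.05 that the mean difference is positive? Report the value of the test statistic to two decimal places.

1.31

H0: μ_d = 0; H1: μ_d > 0 (paired t-test on the differences, right-tailed).
t = d̄/(s_d/√n) = 1.259/(4.3/√20) = 1.31
df = n − 1 = 19
p-value = P(T ≥ 1.31) ≈ 0.1030
Since p ≈ 0.1030 > α = 0.05, fail to reject H0; the evidence is not statistically significant.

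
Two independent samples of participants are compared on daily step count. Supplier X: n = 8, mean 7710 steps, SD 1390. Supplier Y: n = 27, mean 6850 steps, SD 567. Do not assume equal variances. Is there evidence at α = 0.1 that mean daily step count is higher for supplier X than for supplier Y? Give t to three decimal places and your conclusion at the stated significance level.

Let group 1 = supplier X, group 2 = supplier Y. H0: μ_1 = μ_2; H1: μ_1 > μ_2 (Welch's two-sample t-test, right-tailed).
t = (x̄_1 − x̄_2)/√(s_1²/n_1 + s_2²/n_2) = (7710 − 6850)/√(1390²/8 + 567²/27) = 1.708
Welch–Satterthwaite df ≈ 7.70
p-value = P(T ≥ 1.708) ≈ 0.0637
Since p ≈ 0.0637 < α = 0.1, reject H0; the data support H1.

t = 1.708; reject H0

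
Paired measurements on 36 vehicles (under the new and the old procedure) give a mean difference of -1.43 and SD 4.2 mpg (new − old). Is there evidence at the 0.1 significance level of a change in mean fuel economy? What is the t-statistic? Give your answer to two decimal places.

-2.04

H0: μ_d = 0; H1: μ_d ≠ 0 (paired t-test on the differences, two-sided).
t = d̄/(s_d/√n) = -1.43/(4.2/√36) = -2.04
df = n − 1 = 35
Two-sided p-value ≈ 0.0487
Since p ≈ 0.0487 < α = 0.1, reject H0; the evidence is statistically significant.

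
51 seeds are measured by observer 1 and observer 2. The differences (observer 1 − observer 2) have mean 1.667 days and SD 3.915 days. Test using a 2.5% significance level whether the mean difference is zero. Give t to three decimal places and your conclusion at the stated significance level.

t = 3.041; reject H0

H0: μ_d = 0; H1: μ_d ≠ 0 (paired t-test on the differences, two-sided).
t = d̄/(s_d/√n) = 1.667/(3.915/√51) = 3.041
df = n − 1 = 50
Two-sided p-value ≈ 0.0038
Since p ≈ 0.0038 < α = 0.025, reject H0; the evidence is statistically significant.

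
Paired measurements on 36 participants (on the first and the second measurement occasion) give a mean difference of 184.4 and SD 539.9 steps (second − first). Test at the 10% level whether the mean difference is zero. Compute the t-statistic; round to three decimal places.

2.049

H0: μ_d = 0; H1: μ_d ≠ 0 (paired t-test on the differences, two-sided).
t = d̄/(s_d/√n) = 184.4/(539.9/√36) = 2.049
df = n − 1 = 35
Two-sided p-value ≈ 0.0480
Since p ≈ 0.0480 < α = 0.1, reject H0; the data support H1.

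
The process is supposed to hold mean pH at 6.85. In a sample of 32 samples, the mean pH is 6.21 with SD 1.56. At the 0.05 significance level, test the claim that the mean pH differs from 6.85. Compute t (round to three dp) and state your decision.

H0: μ = 6.85; H1: μ ≠ 6.85 (one-sample t-test, two-sided).
t = (x̄ − μ₀)/(s/√n) = (6.21 − 6.85)/(1.56/√32) = -2.321
df = n − 1 = 31
Two-sided p-value ≈ 0.0270
Since p ≈ 0.0270 < α = 0.05, reject H0; the data support H1.

t = -2.321; reject H0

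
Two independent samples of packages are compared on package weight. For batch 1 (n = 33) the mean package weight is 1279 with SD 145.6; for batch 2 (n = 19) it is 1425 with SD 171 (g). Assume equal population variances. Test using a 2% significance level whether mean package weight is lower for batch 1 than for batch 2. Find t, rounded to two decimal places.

Let group 1 = batch 1, group 2 = batch 2. H0: μ_1 = μ_2; H1: μ_1 < μ_2 (two-sample pooled-variance t-test, left-tailed).
s_p² = [(33−1)·145.6² + (19−1)·171²]/(33+19−2) = 24094.4
t = (1279 − 1425)/√[24094.4·(1/33 + 1/19)] = -3.27
df = n₁ + n₂ − 2 = 50
p-value = P(T ≤ -3.27) ≈ 0.001
Since p ≈ 0.001 < α = 0.02, reject H0; the data support H1.

-3.27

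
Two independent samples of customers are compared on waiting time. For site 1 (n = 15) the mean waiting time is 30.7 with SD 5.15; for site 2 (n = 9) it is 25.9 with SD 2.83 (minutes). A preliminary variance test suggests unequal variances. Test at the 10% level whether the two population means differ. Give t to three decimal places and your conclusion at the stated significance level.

t = 2.944; reject H0

Let group 1 = site 1, group 2 = site 2. H0: μ_1 = μ_2; H1: μ_1 ≠ μ_2 (Welch's two-sample t-test, two-sided).
t = (x̄_1 − x̄_2)/√(s_1²/n_1 + s_2²/n_2) = (30.7 − 25.9)/√(5.15²/15 + 2.83²/9) = 2.944
Welch–Satterthwaite df ≈ 21.92
Two-sided p-value ≈ 0.0075
Since p ≈ 0.0075 < α = 0.1, reject H0; the evidence is statistically significant.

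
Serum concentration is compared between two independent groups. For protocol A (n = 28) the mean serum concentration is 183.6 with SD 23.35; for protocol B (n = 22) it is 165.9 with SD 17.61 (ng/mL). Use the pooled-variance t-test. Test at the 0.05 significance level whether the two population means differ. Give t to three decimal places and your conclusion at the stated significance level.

Let group 1 = protocol A, group 2 = protocol B. H0: μ_1 = μ_2; H1: μ_1 ≠ μ_2 (two-sample pooled-variance t-test, two-sided).
s_p² = [(28−1)·23.35² + (22−1)·17.61²]/(28+22−2) = 442.362
t = (183.6 − 165.9)/√[442.362·(1/28 + 1/22)] = 2.954
df = n₁ + n₂ − 2 = 48
Two-sided p-value ≈ 0.0048
Since p ≈ 0.0048 < α = 0.05, reject H0; the data support H1.

t = 2.954; reject H0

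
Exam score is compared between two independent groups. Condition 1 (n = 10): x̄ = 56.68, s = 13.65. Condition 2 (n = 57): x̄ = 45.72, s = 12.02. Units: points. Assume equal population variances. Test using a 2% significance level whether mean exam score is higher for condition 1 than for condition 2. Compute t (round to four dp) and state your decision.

Let group 1 = condition 1, group 2 = condition 2. H0: μ_1 = μ_2; H1: μ_1 > μ_2 (two-sample pooled-variance t-test, right-tailed).
s_p² = [(10−1)·13.65² + (57−1)·12.02²]/(10+57−2) = 150.274
t = (56.68 − 45.72)/√[150.274·(1/10 + 1/57)] = 2.6078
df = n₁ + n₂ − 2 = 65
p-value = P(T ≥ 2.6078) ≈ 0.0056
Since p ≈ 0.0056 < α = 0.02, reject H0; the evidence is statistically significant.

t = 2.6078; reject H0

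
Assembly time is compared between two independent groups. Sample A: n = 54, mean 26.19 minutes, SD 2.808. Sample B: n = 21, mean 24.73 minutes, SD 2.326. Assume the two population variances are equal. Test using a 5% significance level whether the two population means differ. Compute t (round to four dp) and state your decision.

Let group 1 = sample A, group 2 = sample B. H0: μ_1 = μ_2; H1: μ_1 ≠ μ_2 (two-sample pooled-variance t-test, two-sided).
s_p² = [(54−1)·2.808² + (21−1)·2.326²]/(54+21−2) = 7.20689
t = (26.19 − 24.73)/√[7.20689·(1/54 + 1/21)] = 2.1147
df = n₁ + n₂ − 2 = 73
Two-sided p-value ≈ 0.038
Since p ≈ 0.038 < α = 0.05, reject H0; the data support H1.

t = 2.1147; reject H0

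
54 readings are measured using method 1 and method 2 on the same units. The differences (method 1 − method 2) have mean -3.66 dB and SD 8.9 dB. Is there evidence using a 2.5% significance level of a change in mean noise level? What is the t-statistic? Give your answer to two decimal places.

-3.02

H0: μ_d = 0; H1: μ_d ≠ 0 (paired t-test on the differences, two-sided).
t = d̄/(s_d/√n) = -3.66/(8.9/√54) = -3.02
df = n − 1 = 53
Two-sided p-value ≈ 0.0039
Since p ≈ 0.0039 < α = 0.025, reject H0; the data support H1.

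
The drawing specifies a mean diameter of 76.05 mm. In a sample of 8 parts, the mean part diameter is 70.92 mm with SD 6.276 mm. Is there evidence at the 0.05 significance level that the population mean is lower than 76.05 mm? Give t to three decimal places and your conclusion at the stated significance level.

t = -2.312; reject H0

H0: μ = 76.05; H1: μ < 76.05 (one-sample t-test, left-tailed).
t = (x̄ − μ₀)/(s/√n) = (70.92 − 76.05)/(6.276/√8) = -2.312
df = n − 1 = 7
p-value = P(T ≤ -2.312) ≈ 0.027
Since p ≈ 0.027 < α = 0.05, reject H0; the data support H1.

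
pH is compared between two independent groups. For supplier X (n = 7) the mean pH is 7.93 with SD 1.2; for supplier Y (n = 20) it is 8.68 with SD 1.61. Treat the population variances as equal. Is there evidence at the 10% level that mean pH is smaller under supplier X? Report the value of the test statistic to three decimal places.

-1.122

Let group 1 = supplier X, group 2 = supplier Y. H0: μ_1 = μ_2; H1: μ_1 < μ_2 (two-sample pooled-variance t-test, left-tailed).
s_p² = [(7−1)·1.2² + (20−1)·1.61²]/(7+20−2) = 2.3156
t = (7.93 − 8.68)/√[2.3156·(1/7 + 1/20)] = -1.122
df = n₁ + n₂ − 2 = 25
p-value = P(T ≤ -1.122) ≈ 0.136
Since p ≈ 0.136 > α = 0.1, fail to reject H0; the data do not provide sufficient evidence against H0.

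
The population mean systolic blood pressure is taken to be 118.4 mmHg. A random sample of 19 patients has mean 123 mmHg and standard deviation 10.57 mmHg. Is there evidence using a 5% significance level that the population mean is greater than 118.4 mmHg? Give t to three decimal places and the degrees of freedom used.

t = 1.897, df = 18

H0: μ = 118.4; H1: μ > 118.4 (one-sample t-test, right-tailed).
t = (x̄ − μ₀)/(s/√n) = (123 − 118.4)/(10.57/√19) = 1.897
df = n − 1 = 18
p-value = P(T ≥ 1.897) ≈ 0.0370
Since p ≈ 0.0370 < α = 0.05, reject H0; the data support H1.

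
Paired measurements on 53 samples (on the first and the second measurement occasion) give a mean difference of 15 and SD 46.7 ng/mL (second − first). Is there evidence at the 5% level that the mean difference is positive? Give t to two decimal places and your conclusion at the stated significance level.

t = 2.34; reject H0

H0: μ_d = 0; H1: μ_d > 0 (paired t-test on the differences, right-tailed).
t = d̄/(s_d/√n) = 15/(46.7/√53) = 2.34
df = n − 1 = 52
p-value = P(T ≥ 2.34) ≈ 0.0116
Since p ≈ 0.0116 < α = 0.05, reject H0; the data support H1.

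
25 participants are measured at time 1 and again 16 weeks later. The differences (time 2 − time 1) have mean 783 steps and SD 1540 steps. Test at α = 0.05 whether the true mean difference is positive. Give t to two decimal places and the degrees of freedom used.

H0: μ_d = 0; H1: μ_d > 0 (paired t-test on the differences, right-tailed).
t = d̄/(s_d/√n) = 783/(1540/√25) = 2.54
df = n − 1 = 24
p-value = P(T ≥ 2.54) ≈ 0.009
Since p ≈ 0.009 < α = 0.05, reject H0; the evidence is statistically significant.

t = 2.54, df = 24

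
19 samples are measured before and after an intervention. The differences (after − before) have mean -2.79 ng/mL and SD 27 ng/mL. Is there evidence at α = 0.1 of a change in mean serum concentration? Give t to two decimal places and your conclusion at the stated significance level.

t = -0.45; fail to reject H0

H0: μ_d = 0; H1: μ_d ≠ 0 (paired t-test on the differences, two-sided).
t = d̄/(s_d/√n) = -2.79/(27/√19) = -0.45
df = n − 1 = 18
Two-sided p-value ≈ 0.6578
Since p ≈ 0.6578 > α = 0.1, fail to reject H0; the data do not provide sufficient evidence against H0.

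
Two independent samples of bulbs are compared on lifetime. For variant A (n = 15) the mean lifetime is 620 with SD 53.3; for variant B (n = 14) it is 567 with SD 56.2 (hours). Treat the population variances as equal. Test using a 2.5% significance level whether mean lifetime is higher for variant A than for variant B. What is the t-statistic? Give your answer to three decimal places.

2.607

Let group 1 = variant A, group 2 = variant B. H0: μ_1 = μ_2; H1: μ_1 > μ_2 (two-sample pooled-variance t-test, right-tailed).
s_p² = [(15−1)·53.3² + (14−1)·56.2²]/(15+14−2) = 2993.78
t = (620 − 567)/√[2993.78·(1/15 + 1/14)] = 2.607
df = n₁ + n₂ − 2 = 27
p-value = P(T ≥ 2.607) ≈ 0.007
Since p ≈ 0.007 < α = 0.025, reject H0; the data support H1.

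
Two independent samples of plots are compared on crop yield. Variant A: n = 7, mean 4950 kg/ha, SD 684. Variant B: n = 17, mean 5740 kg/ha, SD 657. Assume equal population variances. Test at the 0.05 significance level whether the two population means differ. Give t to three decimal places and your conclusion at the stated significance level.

t = -2.647; reject H0

Let group 1 = variant A, group 2 = variant B. H0: μ_1 = μ_2; H1: μ_1 ≠ μ_2 (two-sample pooled-variance t-test, two-sided).
s_p² = [(7−1)·684² + (17−1)·657²]/(7+17−2) = 441524
t = (4950 − 5740)/√[441524·(1/7 + 1/17)] = -2.647
df = n₁ + n₂ − 2 = 22
Two-sided p-value ≈ 0.015
Since p ≈ 0.015 < α = 0.05, reject H0; the data support H1.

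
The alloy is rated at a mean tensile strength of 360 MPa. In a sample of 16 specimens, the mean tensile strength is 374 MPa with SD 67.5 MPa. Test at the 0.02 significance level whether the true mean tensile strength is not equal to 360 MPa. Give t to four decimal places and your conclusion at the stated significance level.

t = 0.8296; fail to reject H0

H0: μ = 360; H1: μ ≠ 360 (one-sample t-test, two-sided).
t = (x̄ − μ₀)/(s/√n) = (374 − 360)/(67.5/√16) = 0.8296
df = n − 1 = 15
Two-sided p-value ≈ 0.420
Since p ≈ 0.420 > α = 0.02, fail to reject H0; the evidence is not statistically significant.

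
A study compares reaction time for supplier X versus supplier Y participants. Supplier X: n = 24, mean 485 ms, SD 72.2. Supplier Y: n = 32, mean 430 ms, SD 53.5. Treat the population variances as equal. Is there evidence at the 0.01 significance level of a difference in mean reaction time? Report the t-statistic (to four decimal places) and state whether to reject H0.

t = 3.2769; reject H0

Let group 1 = supplier X, group 2 = supplier Y. H0: μ_1 = μ_2; H1: μ_1 ≠ μ_2 (two-sample pooled-variance t-test, two-sided).
s_p² = [(24−1)·72.2² + (32−1)·53.5²]/(24+32−2) = 3863.43
t = (485 − 430)/√[3863.43·(1/24 + 1/32)] = 3.2769
df = n₁ + n₂ − 2 = 54
Two-sided p-value ≈ 0.0018
Since p ≈ 0.0018 < α = 0.01, reject H0; the data support H1.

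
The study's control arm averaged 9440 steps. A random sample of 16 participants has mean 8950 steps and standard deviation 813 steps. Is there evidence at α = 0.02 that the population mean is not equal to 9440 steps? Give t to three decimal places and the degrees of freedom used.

H0: μ = 9440; H1: μ ≠ 9440 (one-sample t-test, two-sided).
t = (x̄ − μ₀)/(s/√n) = (8950 − 9440)/(813/√16) = -2.411
df = n − 1 = 15
Two-sided p-value ≈ 0.029
Since p ≈ 0.029 > α = 0.02, fail to reject H0; the evidence is not statistically significant.

t = -2.411, df = 15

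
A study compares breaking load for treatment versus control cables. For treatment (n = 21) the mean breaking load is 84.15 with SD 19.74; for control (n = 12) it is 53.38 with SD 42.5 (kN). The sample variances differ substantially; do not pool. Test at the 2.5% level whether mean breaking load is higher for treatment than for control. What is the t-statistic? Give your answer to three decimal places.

Let group 1 = treatment, group 2 = control. H0: μ_1 = μ_2; H1: μ_1 > μ_2 (Welch's two-sample t-test, right-tailed).
t = (x̄_1 − x̄_2)/√(s_1²/n_1 + s_2²/n_2) = (84.15 − 53.38)/√(19.74²/21 + 42.5²/12) = 2.366
Welch–Satterthwaite df ≈ 13.76
p-value = P(T ≥ 2.366) ≈ 0.017
Since p ≈ 0.017 < α = 0.025, reject H0; the data support H1.

2.366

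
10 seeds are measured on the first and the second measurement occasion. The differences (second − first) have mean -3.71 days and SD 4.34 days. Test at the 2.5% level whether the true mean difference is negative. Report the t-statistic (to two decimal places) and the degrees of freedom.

H0: μ_d = 0; H1: μ_d < 0 (paired t-test on the differences, left-tailed).
t = d̄/(s_d/√n) = -3.71/(4.34/√10) = -2.70
df = n − 1 = 9
p-value = P(T ≤ -2.70) ≈ 0.012
Since p ≈ 0.012 < α = 0.025, reject H0; the data support H1.

t = -2.70, df = 9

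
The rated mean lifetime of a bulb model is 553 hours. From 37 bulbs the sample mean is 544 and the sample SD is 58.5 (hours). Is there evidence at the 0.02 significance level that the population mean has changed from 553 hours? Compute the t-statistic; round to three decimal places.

H0: μ = 553; H1: μ ≠ 553 (one-sample t-test, two-sided).
t = (x̄ − μ₀)/(s/√n) = (544 − 553)/(58.5/√37) = -0.936
df = n − 1 = 36
Two-sided p-value ≈ 0.3556
Since p ≈ 0.3556 > α = 0.02, fail to reject H0; the data do not provide sufficient evidence against H0.

-0.936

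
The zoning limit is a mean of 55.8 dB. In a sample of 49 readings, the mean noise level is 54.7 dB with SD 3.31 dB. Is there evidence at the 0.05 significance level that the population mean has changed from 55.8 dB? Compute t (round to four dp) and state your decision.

H0: μ = 55.8; H1: μ ≠ 55.8 (one-sample t-test, two-sided).
t = (x̄ − μ₀)/(s/√n) = (54.7 − 55.8)/(3.31/√49) = -2.3263
df = n − 1 = 48
Two-sided p-value ≈ 0.0243
Since p ≈ 0.0243 < α = 0.05, reject H0; the data support H1.

t = -2.3263; reject H0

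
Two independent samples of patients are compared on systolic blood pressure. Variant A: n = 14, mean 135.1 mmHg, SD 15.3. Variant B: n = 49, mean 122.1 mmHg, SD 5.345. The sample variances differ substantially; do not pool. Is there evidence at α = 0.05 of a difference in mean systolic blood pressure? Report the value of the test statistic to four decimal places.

3.1252

Let group 1 = variant A, group 2 = variant B. H0: μ_1 = μ_2; H1: μ_1 ≠ μ_2 (Welch's two-sample t-test, two-sided).
t = (x̄_1 − x̄_2)/√(s_1²/n_1 + s_2²/n_2) = (135.1 − 122.1)/√(15.3²/14 + 5.345²/49) = 3.1252
Welch–Satterthwaite df ≈ 13.92
Two-sided p-value ≈ 0.0075
Since p ≈ 0.0075 < α = 0.05, reject H0; the data support H1.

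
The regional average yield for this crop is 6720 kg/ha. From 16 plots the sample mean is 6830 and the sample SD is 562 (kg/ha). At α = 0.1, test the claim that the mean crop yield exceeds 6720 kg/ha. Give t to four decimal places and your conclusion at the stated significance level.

t = 0.7829; fail to reject H0

H0: μ = 6720; H1: μ > 6720 (one-sample t-test, right-tailed).
t = (x̄ − μ₀)/(s/√n) = (6830 − 6720)/(562/√16) = 0.7829
df = n − 1 = 15
p-value = P(T ≥ 0.7829) ≈ 0.223
Since p ≈ 0.223 > α = 0.1, fail to reject H0; the evidence is not statistically significant.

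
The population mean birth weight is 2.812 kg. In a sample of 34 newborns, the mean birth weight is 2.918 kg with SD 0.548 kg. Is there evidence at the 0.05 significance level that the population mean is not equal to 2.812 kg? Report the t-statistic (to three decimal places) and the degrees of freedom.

t = 1.128, df = 33

H0: μ = 2.812; H1: μ ≠ 2.812 (one-sample t-test, two-sided).
t = (x̄ − μ₀)/(s/√n) = (2.918 − 2.812)/(0.548/√34) = 1.128
df = n − 1 = 33
Two-sided p-value ≈ 0.2675
Since p ≈ 0.2675 > α = 0.05, fail to reject H0; the evidence is not statistically significant.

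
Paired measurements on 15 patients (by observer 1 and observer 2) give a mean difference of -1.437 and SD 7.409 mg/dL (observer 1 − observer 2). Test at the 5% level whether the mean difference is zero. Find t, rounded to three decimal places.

H0: μ_d = 0; H1: μ_d ≠ 0 (paired t-test on the differences, two-sided).
t = d̄/(s_d/√n) = -1.437/(7.409/√15) = -0.751
df = n − 1 = 14
Two-sided p-value ≈ 0.465
Since p ≈ 0.465 > α = 0.05, fail to reject H0; the evidence is not statistically significant.

-0.751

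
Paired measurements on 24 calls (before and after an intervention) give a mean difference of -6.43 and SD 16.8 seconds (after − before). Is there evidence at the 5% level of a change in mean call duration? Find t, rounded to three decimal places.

-1.875

H0: μ_d = 0; H1: μ_d ≠ 0 (paired t-test on the differences, two-sided).
t = d̄/(s_d/√n) = -6.43/(16.8/√24) = -1.875
df = n − 1 = 23
Two-sided p-value ≈ 0.074
Since p ≈ 0.074 > α = 0.05, fail to reject H0; the evidence is not statistically significant.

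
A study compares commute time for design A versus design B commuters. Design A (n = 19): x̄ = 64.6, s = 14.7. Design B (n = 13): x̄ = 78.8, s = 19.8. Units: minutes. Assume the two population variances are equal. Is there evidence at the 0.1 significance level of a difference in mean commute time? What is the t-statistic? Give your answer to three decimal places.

-2.331

Let group 1 = design A, group 2 = design B. H0: μ_1 = μ_2; H1: μ_1 ≠ μ_2 (two-sample pooled-variance t-test, two-sided).
s_p² = [(19−1)·14.7² + (13−1)·19.8²]/(19+13−2) = 286.47
t = (64.6 − 78.8)/√[286.47·(1/19 + 1/13)] = -2.331
df = n₁ + n₂ − 2 = 30
Two-sided p-value ≈ 0.0267
Since p ≈ 0.0267 < α = 0.1, reject H0; the data support H1.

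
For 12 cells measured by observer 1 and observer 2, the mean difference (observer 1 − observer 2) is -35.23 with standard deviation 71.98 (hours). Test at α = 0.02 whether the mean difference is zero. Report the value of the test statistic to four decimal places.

-1.6955

H0: μ_d = 0; H1: μ_d ≠ 0 (paired t-test on the differences, two-sided).
t = d̄/(s_d/√n) = -35.23/(71.98/√12) = -1.6955
df = n − 1 = 11
Two-sided p-value ≈ 0.1181
Since p ≈ 0.1181 > α = 0.02, fail to reject H0; the data do not provide sufficient evidence against H0.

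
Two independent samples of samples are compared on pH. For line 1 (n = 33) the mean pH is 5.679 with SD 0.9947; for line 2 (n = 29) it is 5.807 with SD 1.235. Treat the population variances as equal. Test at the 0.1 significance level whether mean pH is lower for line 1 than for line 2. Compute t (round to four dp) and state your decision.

Let group 1 = line 1, group 2 = line 2. H0: μ_1 = μ_2; H1: μ_1 < μ_2 (two-sample pooled-variance t-test, left-tailed).
s_p² = [(33−1)·0.9947² + (29−1)·1.235²]/(33+29−2) = 1.23947
t = (5.679 − 5.807)/√[1.23947·(1/33 + 1/29)] = -0.4517
df = n₁ + n₂ − 2 = 60
p-value = P(T ≤ -0.4517) ≈ 0.3266
Since p ≈ 0.3266 > α = 0.1, fail to reject H0; the evidence is not statistically significant.

t = -0.4517; fail to reject H0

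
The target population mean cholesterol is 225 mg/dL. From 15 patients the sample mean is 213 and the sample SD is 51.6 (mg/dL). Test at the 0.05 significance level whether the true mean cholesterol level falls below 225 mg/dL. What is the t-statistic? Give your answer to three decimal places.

-0.901

H0: μ = 225; H1: μ < 225 (one-sample t-test, left-tailed).
t = (x̄ − μ₀)/(s/√n) = (213 − 225)/(51.6/√15) = -0.901
df = n − 1 = 14
p-value = P(T ≤ -0.901) ≈ 0.191
Since p ≈ 0.191 > α = 0.05, fail to reject H0; the evidence is not statistically significant.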